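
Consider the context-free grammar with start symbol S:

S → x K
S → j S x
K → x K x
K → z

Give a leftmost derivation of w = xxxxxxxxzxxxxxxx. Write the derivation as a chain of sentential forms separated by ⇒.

S ⇒ xK ⇒ xxKx ⇒ xxxKxx ⇒ xxxxKxxx ⇒ xxxxxKxxxx ⇒ xxxxxxKxxxxx ⇒ xxxxxxxKxxxxxx ⇒ xxxxxxxxKxxxxxxx ⇒ xxxxxxxxzxxxxxxx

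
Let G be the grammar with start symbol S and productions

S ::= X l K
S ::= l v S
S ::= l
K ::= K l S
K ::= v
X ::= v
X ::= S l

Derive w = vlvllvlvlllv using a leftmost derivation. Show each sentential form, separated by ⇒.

S ⇒ XlK   [S ::= X l K]
XlK ⇒ vlK   [X ::= v]
vlK ⇒ vlKlS   [K ::= K l S]
vlKlS ⇒ vlvlS   [K ::= v]
vlvlS ⇒ vlvllvS   [S ::= l v S]
vlvllvS ⇒ vlvllvlvS   [S ::= l v S]
vlvllvlvS ⇒ vlvllvlvXlK   [S ::= X l K]
vlvllvlvXlK ⇒ vlvllvlvSllK   [X ::= S l]
vlvllvlvSllK ⇒ vlvllvlvlllK   [S ::= l]
vlvllvlvlllK ⇒ vlvllvlvlllv   [K ::= v]

S ⇒ XlK ⇒ vlK ⇒ vlKlS ⇒ vlvlS ⇒ vlvllvS ⇒ vlvllvlvS ⇒ vlvllvlvXlK ⇒ vlvllvlvSllK ⇒ vlvllvlvlllK ⇒ vlvllvlvlllv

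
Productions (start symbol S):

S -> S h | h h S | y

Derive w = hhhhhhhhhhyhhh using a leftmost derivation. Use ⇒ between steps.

S ⇒ hhS ⇒ hhSh ⇒ hhShh ⇒ hhhhShh ⇒ hhhhhhShh ⇒ hhhhhhhhShh ⇒ hhhhhhhhhhShh ⇒ hhhhhhhhhhShhh ⇒ hhhhhhhhhhyhhh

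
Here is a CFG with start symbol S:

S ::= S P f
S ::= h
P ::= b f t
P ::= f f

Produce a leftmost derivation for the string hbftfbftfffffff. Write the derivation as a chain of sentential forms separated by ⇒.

S ⇒ SPf   [S ::= S P f]
SPf ⇒ SPfPf   [S ::= S P f]
SPfPf ⇒ SPfPfPf   [S ::= S P f]
SPfPfPf ⇒ SPfPfPfPf   [S ::= S P f]
SPfPfPfPf ⇒ hPfPfPfPf   [S ::= h]
hPfPfPfPf ⇒ hbftfPfPfPf   [P ::= b f t]
hbftfPfPfPf ⇒ hbftfbftfPfPf   [P ::= b f t]
hbftfbftfPfPf ⇒ hbftfbftffffPf   [P ::= f f]
hbftfbftffffPf ⇒ hbftfbftfffffff   [P ::= f f]

S⇒SPf⇒SPfPf⇒SPfPfPf⇒SPfPfPfPf⇒hPfPfPfPf⇒hbftfPfPfPf⇒hbftfbftfPfPf⇒hbftfbftffffPf⇒hbftfbftfffffff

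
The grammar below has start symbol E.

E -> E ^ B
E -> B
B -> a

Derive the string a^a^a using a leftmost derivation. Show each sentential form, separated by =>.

E=>E^B=>E^B^B=>B^B^B=>a^B^B=>a^a^B=>a^a^a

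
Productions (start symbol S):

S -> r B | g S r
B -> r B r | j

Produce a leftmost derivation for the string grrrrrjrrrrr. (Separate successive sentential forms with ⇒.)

S⇒gSr⇒grBr⇒grrBrr⇒grrrBrrr⇒grrrrBrrrr⇒grrrrrBrrrrr⇒grrrrrjrrrrr

S ⇒ gSr   [S -> g S r]
gSr ⇒ grBr   [S -> r B]
grBr ⇒ grrBrr   [B -> r B r]
grrBrr ⇒ grrrBrrr   [B -> r B r]
grrrBrrr ⇒ grrrrBrrrr   [B -> r B r]
grrrrBrrrr ⇒ grrrrrBrrrrr   [B -> r B r]
grrrrrBrrrrr ⇒ grrrrrjrrrrr   [B -> j]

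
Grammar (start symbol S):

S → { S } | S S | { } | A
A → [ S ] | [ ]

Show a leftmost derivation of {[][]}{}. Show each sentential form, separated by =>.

S=>SS=>{S}S=>{SS}S=>{AS}S=>{[]S}S=>{[]A}S=>{[][]}S=>{[][]}{}

S => SS   [S → S S]
SS => {S}S   [S → { S }]
{S}S => {SS}S   [S → S S]
{SS}S => {AS}S   [S → A]
{AS}S => {[]S}S   [A → [ ]]
{[]S}S => {[]A}S   [S → A]
{[]A}S => {[][]}S   [A → [ ]]
{[][]}S => {[][]}{}   [S → { }]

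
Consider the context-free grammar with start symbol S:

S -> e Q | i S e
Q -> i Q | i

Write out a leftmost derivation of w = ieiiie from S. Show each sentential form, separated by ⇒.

S ⇒ iSe   [S -> i S e]
iSe ⇒ ieQe   [S -> e Q]
ieQe ⇒ ieiQe   [Q -> i Q]
ieiQe ⇒ ieiiQe   [Q -> i Q]
ieiiQe ⇒ ieiiie   [Q -> i]

S⇒iSe⇒ieQe⇒ieiQe⇒ieiiQe⇒ieiiie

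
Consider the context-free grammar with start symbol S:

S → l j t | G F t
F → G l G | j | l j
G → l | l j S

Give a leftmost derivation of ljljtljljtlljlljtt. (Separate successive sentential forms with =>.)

S => GFt   [S → G F t]
GFt => ljSFt   [G → l j S]
ljSFt => ljGFtFt   [S → G F t]
ljGFtFt => ljlFtFt   [G → l]
ljlFtFt => ljljtFt   [F → j]
ljljtFt => ljljtGlGt   [F → G l G]
ljljtGlGt => ljljtljSlGt   [G → l j S]
ljljtljSlGt => ljljtljljtlGt   [S → l j t]
ljljtljljtlGt => ljljtljljtlljSt   [G → l j S]
ljljtljljtlljSt => ljljtljljtlljGFtt   [S → G F t]
ljljtljljtlljGFtt => ljljtljljtlljlFtt   [G → l]
ljljtljljtlljlFtt => ljljtljljtlljlljtt   [F → l j]

S => GFt => ljSFt => ljGFtFt => ljlFtFt => ljljtFt => ljljtGlGt => ljljtljSlGt => ljljtljljtlGt => ljljtljljtlljSt => ljljtljljtlljGFtt => ljljtljljtlljlFtt => ljljtljljtlljlljtt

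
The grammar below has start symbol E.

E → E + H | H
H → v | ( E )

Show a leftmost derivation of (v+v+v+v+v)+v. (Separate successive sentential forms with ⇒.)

E ⇒ E+H   [E → E + H]
E+H ⇒ H+H   [E → H]
H+H ⇒ (E)+H   [H → ( E )]
(E)+H ⇒ (E+H)+H   [E → E + H]
(E+H)+H ⇒ (E+H+H)+H   [E → E + H]
(E+H+H)+H ⇒ (E+H+H+H)+H   [E → E + H]
(E+H+H+H)+H ⇒ (E+H+H+H+H)+H   [E → E + H]
(E+H+H+H+H)+H ⇒ (H+H+H+H+H)+H   [E → H]
(H+H+H+H+H)+H ⇒ (v+H+H+H+H)+H   [H → v]
(v+H+H+H+H)+H ⇒ (v+v+H+H+H)+H   [H → v]
(v+v+H+H+H)+H ⇒ (v+v+v+H+H)+H   [H → v]
(v+v+v+H+H)+H ⇒ (v+v+v+v+H)+H   [H → v]
(v+v+v+v+H)+H ⇒ (v+v+v+v+v)+H   [H → v]
(v+v+v+v+v)+H ⇒ (v+v+v+v+v)+v   [H → v]

E ⇒ E+H ⇒ H+H ⇒ (E)+H ⇒ (E+H)+H ⇒ (E+H+H)+H ⇒ (E+H+H+H)+H ⇒ (E+H+H+H+H)+H ⇒ (H+H+H+H+H)+H ⇒ (v+H+H+H+H)+H ⇒ (v+v+H+H+H)+H ⇒ (v+v+v+H+H)+H ⇒ (v+v+v+v+H)+H ⇒ (v+v+v+v+v)+H ⇒ (v+v+v+v+v)+v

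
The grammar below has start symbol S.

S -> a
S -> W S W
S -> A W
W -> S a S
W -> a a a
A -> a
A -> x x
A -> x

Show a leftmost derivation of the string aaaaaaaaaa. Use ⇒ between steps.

S⇒WSW⇒SaSSW⇒AWaSSW⇒aWaSSW⇒aSaSaSSW⇒aaaSaSSW⇒aaaaaSSW⇒aaaaaaSW⇒aaaaaaaW⇒aaaaaaaaaa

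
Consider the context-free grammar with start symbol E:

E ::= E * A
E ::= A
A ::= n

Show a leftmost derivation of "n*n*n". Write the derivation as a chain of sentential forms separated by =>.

E => E*A => E*A*A => A*A*A => n*A*A => n*n*A => n*n*n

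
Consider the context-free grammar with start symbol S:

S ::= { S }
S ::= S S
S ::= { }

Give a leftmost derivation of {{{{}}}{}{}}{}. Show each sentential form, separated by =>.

S => SS => {S}S => {SS}S => {SSS}S => {{S}SS}S => {{{S}}SS}S => {{{{}}}SS}S => {{{{}}}{}S}S => {{{{}}}{}{}}S => {{{{}}}{}{}}{}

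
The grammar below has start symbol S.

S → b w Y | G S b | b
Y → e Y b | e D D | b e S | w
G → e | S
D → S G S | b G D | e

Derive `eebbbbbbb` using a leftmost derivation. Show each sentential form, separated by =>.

S => GSb => SSb => GSbSb => SSbSb => GSbSbSb => eSbSbSb => eGSbbSbSb => eeSbbSbSb => eebbbSbSb => eebbbbbSb => eebbbbbbb

S => GSb   [S → G S b]
GSb => SSb   [G → S]
SSb => GSbSb   [S → G S b]
GSbSb => SSbSb   [G → S]
SSbSb => GSbSbSb   [S → G S b]
GSbSbSb => eSbSbSb   [G → e]
eSbSbSb => eGSbbSbSb   [S → G S b]
eGSbbSbSb => eeSbbSbSb   [G → e]
eeSbbSbSb => eebbbSbSb   [S → b]
eebbbSbSb => eebbbbbSb   [S → b]
eebbbbbSb => eebbbbbbb   [S → b]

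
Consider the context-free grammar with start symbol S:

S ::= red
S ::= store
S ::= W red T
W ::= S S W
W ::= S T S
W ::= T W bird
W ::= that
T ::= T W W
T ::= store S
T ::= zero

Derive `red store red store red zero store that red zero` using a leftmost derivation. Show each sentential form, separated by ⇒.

S ⇒ W red T   [S ::= W red T]
W red T ⇒ S S W red T   [W ::= S S W]
S S W red T ⇒ W red T S W red T   [S ::= W red T]
W red T S W red T ⇒ S T S red T S W red T   [W ::= S T S]
S T S red T S W red T ⇒ red T S red T S W red T   [S ::= red]
red T S red T S W red T ⇒ red store S S red T S W red T   [T ::= store S]
red store S S red T S W red T ⇒ red store red S red T S W red T   [S ::= red]
red store red S red T S W red T ⇒ red store red store red T S W red T   [S ::= store]
red store red store red T S W red T ⇒ red store red store red zero S W red T   [T ::= zero]
red store red store red zero S W red T ⇒ red store red store red zero store W red T   [S ::= store]
red store red store red zero store W red T ⇒ red store red store red zero store that red T   [W ::= that]
red store red store red zero store that red T ⇒ red store red store red zero store that red zero   [T ::= zero]

S ⇒ W red T ⇒ S S W red T ⇒ W red T S W red T ⇒ S T S red T S W red T ⇒ red T S red T S W red T ⇒ red store S S red T S W red T ⇒ red store red S red T S W red T ⇒ red store red store red T S W red T ⇒ red store red store red zero S W red T ⇒ red store red store red zero store W red T ⇒ red store red store red zero store that red T ⇒ red store red store red zero store that red zero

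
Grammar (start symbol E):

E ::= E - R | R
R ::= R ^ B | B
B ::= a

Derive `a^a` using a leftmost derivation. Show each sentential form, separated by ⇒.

E⇒R⇒R^B⇒B^B⇒a^B⇒a^a

E ⇒ R   [E ::= R]
R ⇒ R^B   [R ::= R ^ B]
R^B ⇒ B^B   [R ::= B]
B^B ⇒ a^B   [B ::= a]
a^B ⇒ a^a   [B ::= a]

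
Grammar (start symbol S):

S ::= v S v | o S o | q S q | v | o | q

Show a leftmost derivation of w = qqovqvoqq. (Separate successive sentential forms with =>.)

S => qSq   [S ::= q S q]
qSq => qqSqq   [S ::= q S q]
qqSqq => qqoSoqq   [S ::= o S o]
qqoSoqq => qqovSvoqq   [S ::= v S v]
qqovSvoqq => qqovqvoqq   [S ::= q]

S=>qSq=>qqSqq=>qqoSoqq=>qqovSvoqq=>qqovqvoqq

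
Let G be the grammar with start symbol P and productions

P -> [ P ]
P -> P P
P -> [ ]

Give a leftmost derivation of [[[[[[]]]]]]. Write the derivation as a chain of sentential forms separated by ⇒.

P ⇒ [P]   [P -> [ P ]]
[P] ⇒ [[P]]   [P -> [ P ]]
[[P]] ⇒ [[[P]]]   [P -> [ P ]]
[[[P]]] ⇒ [[[[P]]]]   [P -> [ P ]]
[[[[P]]]] ⇒ [[[[[P]]]]]   [P -> [ P ]]
[[[[[P]]]]] ⇒ [[[[[[]]]]]]   [P -> [ ]]

P⇒[P]⇒[[P]]⇒[[[P]]]⇒[[[[P]]]]⇒[[[[[P]]]]]⇒[[[[[[]]]]]]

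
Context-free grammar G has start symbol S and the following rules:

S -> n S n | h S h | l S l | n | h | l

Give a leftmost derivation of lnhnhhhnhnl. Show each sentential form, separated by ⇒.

S ⇒ lSl   [S -> l S l]
lSl ⇒ lnSnl   [S -> n S n]
lnSnl ⇒ lnhShnl   [S -> h S h]
lnhShnl ⇒ lnhnSnhnl   [S -> n S n]
lnhnSnhnl ⇒ lnhnhShnhnl   [S -> h S h]
lnhnhShnhnl ⇒ lnhnhhhnhnl   [S -> h]

S ⇒ lSl ⇒ lnSnl ⇒ lnhShnl ⇒ lnhnSnhnl ⇒ lnhnhShnhnl ⇒ lnhnhhhnhnl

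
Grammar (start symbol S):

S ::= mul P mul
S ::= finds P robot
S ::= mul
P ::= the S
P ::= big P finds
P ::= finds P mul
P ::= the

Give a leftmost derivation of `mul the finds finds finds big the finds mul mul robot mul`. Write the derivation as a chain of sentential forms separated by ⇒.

S ⇒ mul P mul ⇒ mul the S mul ⇒ mul the finds P robot mul ⇒ mul the finds finds P mul robot mul ⇒ mul the finds finds finds P mul mul robot mul ⇒ mul the finds finds finds big P finds mul mul robot mul ⇒ mul the finds finds finds big the finds mul mul robot mul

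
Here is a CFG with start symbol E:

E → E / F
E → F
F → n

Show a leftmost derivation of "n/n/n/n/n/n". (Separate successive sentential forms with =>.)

E=>E/F=>E/F/F=>E/F/F/F=>E/F/F/F/F=>E/F/F/F/F/F=>F/F/F/F/F/F=>n/F/F/F/F/F=>n/n/F/F/F/F=>n/n/n/F/F/F=>n/n/n/n/F/F=>n/n/n/n/n/F=>n/n/n/n/n/n

E => E/F   [E → E / F]
E/F => E/F/F   [E → E / F]
E/F/F => E/F/F/F   [E → E / F]
E/F/F/F => E/F/F/F/F   [E → E / F]
E/F/F/F/F => E/F/F/F/F/F   [E → E / F]
E/F/F/F/F/F => F/F/F/F/F/F   [E → F]
F/F/F/F/F/F => n/F/F/F/F/F   [F → n]
n/F/F/F/F/F => n/n/F/F/F/F   [F → n]
n/n/F/F/F/F => n/n/n/F/F/F   [F → n]
n/n/n/F/F/F => n/n/n/n/F/F   [F → n]
n/n/n/n/F/F => n/n/n/n/n/F   [F → n]
n/n/n/n/n/F => n/n/n/n/n/n   [F → n]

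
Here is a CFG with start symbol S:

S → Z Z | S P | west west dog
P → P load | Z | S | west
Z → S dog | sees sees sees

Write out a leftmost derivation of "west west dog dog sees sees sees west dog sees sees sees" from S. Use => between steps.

S => Z Z => S dog Z => S P dog Z => Z Z P dog Z => S dog Z P dog Z => west west dog dog Z P dog Z => west west dog dog sees sees sees P dog Z => west west dog dog sees sees sees west dog Z => west west dog dog sees sees sees west dog sees sees sees

S => Z Z   [S → Z Z]
Z Z => S dog Z   [Z → S dog]
S dog Z => S P dog Z   [S → S P]
S P dog Z => Z Z P dog Z   [S → Z Z]
Z Z P dog Z => S dog Z P dog Z   [Z → S dog]
S dog Z P dog Z => west west dog dog Z P dog Z   [S → west west dog]
west west dog dog Z P dog Z => west west dog dog sees sees sees P dog Z   [Z → sees sees sees]
west west dog dog sees sees sees P dog Z => west west dog dog sees sees sees west dog Z   [P → west]
west west dog dog sees sees sees west dog Z => west west dog dog sees sees sees west dog sees sees sees   [Z → sees sees sees]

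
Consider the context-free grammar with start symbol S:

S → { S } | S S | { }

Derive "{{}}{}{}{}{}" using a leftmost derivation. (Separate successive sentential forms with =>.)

S => SS => SSS => {S}SS => {{}}SS => {{}}{}S => {{}}{}SS => {{}}{}SSS => {{}}{}{}SS => {{}}{}{}{}S => {{}}{}{}{}{}

S => SS   [S → S S]
SS => SSS   [S → S S]
SSS => {S}SS   [S → { S }]
{S}SS => {{}}SS   [S → { }]
{{}}SS => {{}}{}S   [S → { }]
{{}}{}S => {{}}{}SS   [S → S S]
{{}}{}SS => {{}}{}SSS   [S → S S]
{{}}{}SSS => {{}}{}{}SS   [S → { }]
{{}}{}{}SS => {{}}{}{}{}S   [S → { }]
{{}}{}{}{}S => {{}}{}{}{}{}   [S → { }]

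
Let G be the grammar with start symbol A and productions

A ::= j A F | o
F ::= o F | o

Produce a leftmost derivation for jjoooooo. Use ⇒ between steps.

A ⇒ jAF ⇒ jjAFF ⇒ jjoFF ⇒ jjooF ⇒ jjoooF ⇒ jjooooF ⇒ jjoooooF ⇒ jjoooooo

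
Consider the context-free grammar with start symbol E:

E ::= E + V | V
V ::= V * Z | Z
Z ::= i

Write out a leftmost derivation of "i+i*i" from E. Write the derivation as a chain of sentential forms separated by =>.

E => E+V => V+V => Z+V => i+V => i+V*Z => i+Z*Z => i+i*Z => i+i*i

E => E+V   [E ::= E + V]
E+V => V+V   [E ::= V]
V+V => Z+V   [V ::= Z]
Z+V => i+V   [Z ::= i]
i+V => i+V*Z   [V ::= V * Z]
i+V*Z => i+Z*Z   [V ::= Z]
i+Z*Z => i+i*Z   [Z ::= i]
i+i*Z => i+i*i   [Z ::= i]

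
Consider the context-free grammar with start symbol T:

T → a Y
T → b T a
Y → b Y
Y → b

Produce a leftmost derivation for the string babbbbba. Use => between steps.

T => bTa => baYa => babYa => babbYa => babbbYa => babbbbYa => babbbbba

T => bTa   [T → b T a]
bTa => baYa   [T → a Y]
baYa => babYa   [Y → b Y]
babYa => babbYa   [Y → b Y]
babbYa => babbbYa   [Y → b Y]
babbbYa => babbbbYa   [Y → b Y]
babbbbYa => babbbbba   [Y → b]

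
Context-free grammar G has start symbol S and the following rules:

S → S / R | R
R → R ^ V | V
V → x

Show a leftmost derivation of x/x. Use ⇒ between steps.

S ⇒ S/R   [S → S / R]
S/R ⇒ R/R   [S → R]
R/R ⇒ V/R   [R → V]
V/R ⇒ x/R   [V → x]
x/R ⇒ x/V   [R → V]
x/V ⇒ x/x   [V → x]

S⇒S/R⇒R/R⇒V/R⇒x/R⇒x/V⇒x/x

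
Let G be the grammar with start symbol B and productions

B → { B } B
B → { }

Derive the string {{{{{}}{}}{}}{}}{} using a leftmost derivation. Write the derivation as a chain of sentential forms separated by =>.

B => {B}B   [B → { B } B]
{B}B => {{B}B}B   [B → { B } B]
{{B}B}B => {{{B}B}B}B   [B → { B } B]
{{{B}B}B}B => {{{{B}B}B}B}B   [B → { B } B]
{{{{B}B}B}B}B => {{{{{}}B}B}B}B   [B → { }]
{{{{{}}B}B}B}B => {{{{{}}{}}B}B}B   [B → { }]
{{{{{}}{}}B}B}B => {{{{{}}{}}{}}B}B   [B → { }]
{{{{{}}{}}{}}B}B => {{{{{}}{}}{}}{}}B   [B → { }]
{{{{{}}{}}{}}{}}B => {{{{{}}{}}{}}{}}{}   [B → { }]

B => {B}B => {{B}B}B => {{{B}B}B}B => {{{{B}B}B}B}B => {{{{{}}B}B}B}B => {{{{{}}{}}B}B}B => {{{{{}}{}}{}}B}B => {{{{{}}{}}{}}{}}B => {{{{{}}{}}{}}{}}{}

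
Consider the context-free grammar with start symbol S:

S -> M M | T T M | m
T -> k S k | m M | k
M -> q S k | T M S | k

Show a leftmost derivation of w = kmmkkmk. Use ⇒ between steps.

S ⇒ TTM   [S -> T T M]
TTM ⇒ kTM   [T -> k]
kTM ⇒ kmMM   [T -> m M]
kmMM ⇒ kmTMSM   [M -> T M S]
kmTMSM ⇒ kmmMMSM   [T -> m M]
kmmMMSM ⇒ kmmkMSM   [M -> k]
kmmkMSM ⇒ kmmkkSM   [M -> k]
kmmkkSM ⇒ kmmkkmM   [S -> m]
kmmkkmM ⇒ kmmkkmk   [M -> k]

S⇒TTM⇒kTM⇒kmMM⇒kmTMSM⇒kmmMMSM⇒kmmkMSM⇒kmmkkSM⇒kmmkkmM⇒kmmkkmk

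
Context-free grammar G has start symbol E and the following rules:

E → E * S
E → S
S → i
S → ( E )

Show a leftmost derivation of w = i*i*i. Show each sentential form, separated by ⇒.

E ⇒ E*S ⇒ E*S*S ⇒ S*S*S ⇒ i*S*S ⇒ i*i*S ⇒ i*i*i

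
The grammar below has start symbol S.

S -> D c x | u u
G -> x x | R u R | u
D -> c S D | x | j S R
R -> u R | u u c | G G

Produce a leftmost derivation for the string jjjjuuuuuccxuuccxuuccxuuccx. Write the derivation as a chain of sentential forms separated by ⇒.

S ⇒ Dcx ⇒ jSRcx ⇒ jDcxRcx ⇒ jjSRcxRcx ⇒ jjDcxRcxRcx ⇒ jjjSRcxRcxRcx ⇒ jjjDcxRcxRcxRcx ⇒ jjjjSRcxRcxRcxRcx ⇒ jjjjuuRcxRcxRcxRcx ⇒ jjjjuuuRcxRcxRcxRcx ⇒ jjjjuuuuuccxRcxRcxRcx ⇒ jjjjuuuuuccxuuccxRcxRcx ⇒ jjjjuuuuuccxuuccxuuccxRcx ⇒ jjjjuuuuuccxuuccxuuccxuuccx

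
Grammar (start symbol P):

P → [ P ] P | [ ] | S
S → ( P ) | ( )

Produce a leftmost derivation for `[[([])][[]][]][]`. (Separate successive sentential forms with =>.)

P => [P]P => [[P]P]P => [[S]P]P => [[(P)]P]P => [[([])]P]P => [[([])][P]P]P => [[([])][[]]P]P => [[([])][[]][]]P => [[([])][[]][]][]

P => [P]P   [P → [ P ] P]
[P]P => [[P]P]P   [P → [ P ] P]
[[P]P]P => [[S]P]P   [P → S]
[[S]P]P => [[(P)]P]P   [S → ( P )]
[[(P)]P]P => [[([])]P]P   [P → [ ]]
[[([])]P]P => [[([])][P]P]P   [P → [ P ] P]
[[([])][P]P]P => [[([])][[]]P]P   [P → [ ]]
[[([])][[]]P]P => [[([])][[]][]]P   [P → [ ]]
[[([])][[]][]]P => [[([])][[]][]][]   [P → [ ]]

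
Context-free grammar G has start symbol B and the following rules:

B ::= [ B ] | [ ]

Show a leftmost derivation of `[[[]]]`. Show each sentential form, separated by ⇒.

B ⇒ [B]   [B ::= [ B ]]
[B] ⇒ [[B]]   [B ::= [ B ]]
[[B]] ⇒ [[[]]]   [B ::= [ ]]

B ⇒ [B] ⇒ [[B]] ⇒ [[[]]]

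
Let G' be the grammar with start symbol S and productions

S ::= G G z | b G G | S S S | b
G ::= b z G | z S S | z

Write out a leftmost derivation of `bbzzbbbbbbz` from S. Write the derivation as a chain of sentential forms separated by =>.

S => bGG => bbzGG => bbzzSSG => bbzzSSSSG => bbzzSSSSSSG => bbzzbSSSSSG => bbzzbbSSSSG => bbzzbbbSSSG => bbzzbbbbSSG => bbzzbbbbbSG => bbzzbbbbbbG => bbzzbbbbbbz

S => bGG   [S ::= b G G]
bGG => bbzGG   [G ::= b z G]
bbzGG => bbzzSSG   [G ::= z S S]
bbzzSSG => bbzzSSSSG   [S ::= S S S]
bbzzSSSSG => bbzzSSSSSSG   [S ::= S S S]
bbzzSSSSSSG => bbzzbSSSSSG   [S ::= b]
bbzzbSSSSSG => bbzzbbSSSSG   [S ::= b]
bbzzbbSSSSG => bbzzbbbSSSG   [S ::= b]
bbzzbbbSSSG => bbzzbbbbSSG   [S ::= b]
bbzzbbbbSSG => bbzzbbbbbSG   [S ::= b]
bbzzbbbbbSG => bbzzbbbbbbG   [S ::= b]
bbzzbbbbbbG => bbzzbbbbbbz   [G ::= z]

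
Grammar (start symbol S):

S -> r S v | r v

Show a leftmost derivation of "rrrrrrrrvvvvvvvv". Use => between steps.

S => rSv => rrSvv => rrrSvvv => rrrrSvvvv => rrrrrSvvvvv => rrrrrrSvvvvvv => rrrrrrrSvvvvvvv => rrrrrrrrvvvvvvvv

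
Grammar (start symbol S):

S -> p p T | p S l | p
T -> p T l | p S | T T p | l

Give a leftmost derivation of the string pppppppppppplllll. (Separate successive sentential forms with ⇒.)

S ⇒ pSl ⇒ pppTl ⇒ ppppSl ⇒ pppppSll ⇒ ppppppSlll ⇒ pppppppSllll ⇒ pppppppppTllll ⇒ ppppppppppSllll ⇒ pppppppppppSlllll ⇒ pppppppppppplllll

S ⇒ pSl   [S -> p S l]
pSl ⇒ pppTl   [S -> p p T]
pppTl ⇒ ppppSl   [T -> p S]
ppppSl ⇒ pppppSll   [S -> p S l]
pppppSll ⇒ ppppppSlll   [S -> p S l]
ppppppSlll ⇒ pppppppSllll   [S -> p S l]
pppppppSllll ⇒ pppppppppTllll   [S -> p p T]
pppppppppTllll ⇒ ppppppppppSllll   [T -> p S]
ppppppppppSllll ⇒ pppppppppppSlllll   [S -> p S l]
pppppppppppSlllll ⇒ pppppppppppplllll   [S -> p]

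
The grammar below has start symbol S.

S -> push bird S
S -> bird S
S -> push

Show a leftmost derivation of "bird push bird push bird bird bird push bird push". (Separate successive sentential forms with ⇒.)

S ⇒ bird S ⇒ bird push bird S ⇒ bird push bird push bird S ⇒ bird push bird push bird bird S ⇒ bird push bird push bird bird bird S ⇒ bird push bird push bird bird bird push bird S ⇒ bird push bird push bird bird bird push bird push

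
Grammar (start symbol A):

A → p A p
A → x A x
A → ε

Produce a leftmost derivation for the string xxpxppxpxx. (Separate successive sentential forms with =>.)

A=>xAx=>xxAxx=>xxpApxx=>xxpxAxpxx=>xxpxpApxpxx=>xxpxppxpxx

A => xAx   [A → x A x]
xAx => xxAxx   [A → x A x]
xxAxx => xxpApxx   [A → p A p]
xxpApxx => xxpxAxpxx   [A → x A x]
xxpxAxpxx => xxpxpApxpxx   [A → p A p]
xxpxpApxpxx => xxpxppxpxx   [A → ε]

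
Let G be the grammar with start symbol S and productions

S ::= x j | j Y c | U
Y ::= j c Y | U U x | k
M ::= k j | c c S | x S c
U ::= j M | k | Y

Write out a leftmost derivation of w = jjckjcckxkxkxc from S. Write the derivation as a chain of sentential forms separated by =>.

S => jYc => jjcYc => jjcUUxc => jjcYUxc => jjcUUxUxc => jjcYUxUxc => jjcUUxUxUxc => jjckUxUxUxc => jjckjMxUxUxc => jjckjccSxUxUxc => jjckjccUxUxUxc => jjckjcckxUxUxc => jjckjcckxkxUxc => jjckjcckxkxkxc

S => jYc   [S ::= j Y c]
jYc => jjcYc   [Y ::= j c Y]
jjcYc => jjcUUxc   [Y ::= U U x]
jjcUUxc => jjcYUxc   [U ::= Y]
jjcYUxc => jjcUUxUxc   [Y ::= U U x]
jjcUUxUxc => jjcYUxUxc   [U ::= Y]
jjcYUxUxc => jjcUUxUxUxc   [Y ::= U U x]
jjcUUxUxUxc => jjckUxUxUxc   [U ::= k]
jjckUxUxUxc => jjckjMxUxUxc   [U ::= j M]
jjckjMxUxUxc => jjckjccSxUxUxc   [M ::= c c S]
jjckjccSxUxUxc => jjckjccUxUxUxc   [S ::= U]
jjckjccUxUxUxc => jjckjcckxUxUxc   [U ::= k]
jjckjcckxUxUxc => jjckjcckxkxUxc   [U ::= k]
jjckjcckxkxUxc => jjckjcckxkxkxc   [U ::= k]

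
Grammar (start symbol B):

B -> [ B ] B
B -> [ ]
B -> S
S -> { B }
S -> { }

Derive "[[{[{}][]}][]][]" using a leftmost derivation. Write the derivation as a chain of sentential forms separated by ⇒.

B ⇒ [B]B ⇒ [[B]B]B ⇒ [[S]B]B ⇒ [[{B}]B]B ⇒ [[{[B]B}]B]B ⇒ [[{[S]B}]B]B ⇒ [[{[{}]B}]B]B ⇒ [[{[{}][]}]B]B ⇒ [[{[{}][]}][]]B ⇒ [[{[{}][]}][]][]

B ⇒ [B]B   [B -> [ B ] B]
[B]B ⇒ [[B]B]B   [B -> [ B ] B]
[[B]B]B ⇒ [[S]B]B   [B -> S]
[[S]B]B ⇒ [[{B}]B]B   [S -> { B }]
[[{B}]B]B ⇒ [[{[B]B}]B]B   [B -> [ B ] B]
[[{[B]B}]B]B ⇒ [[{[S]B}]B]B   [B -> S]
[[{[S]B}]B]B ⇒ [[{[{}]B}]B]B   [S -> { }]
[[{[{}]B}]B]B ⇒ [[{[{}][]}]B]B   [B -> [ ]]
[[{[{}][]}]B]B ⇒ [[{[{}][]}][]]B   [B -> [ ]]
[[{[{}][]}][]]B ⇒ [[{[{}][]}][]][]   [B -> [ ]]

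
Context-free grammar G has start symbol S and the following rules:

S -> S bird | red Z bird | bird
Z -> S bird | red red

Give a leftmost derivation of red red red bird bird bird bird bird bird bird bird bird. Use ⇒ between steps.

S ⇒ S bird   [S -> S bird]
S bird ⇒ red Z bird bird   [S -> red Z bird]
red Z bird bird ⇒ red S bird bird bird   [Z -> S bird]
red S bird bird bird ⇒ red red Z bird bird bird bird   [S -> red Z bird]
red red Z bird bird bird bird ⇒ red red S bird bird bird bird bird   [Z -> S bird]
red red S bird bird bird bird bird ⇒ red red S bird bird bird bird bird bird   [S -> S bird]
red red S bird bird bird bird bird bird ⇒ red red red Z bird bird bird bird bird bird bird   [S -> red Z bird]
red red red Z bird bird bird bird bird bird bird ⇒ red red red S bird bird bird bird bird bird bird bird   [Z -> S bird]
red red red S bird bird bird bird bird bird bird bird ⇒ red red red bird bird bird bird bird bird bird bird bird   [S -> bird]

S ⇒ S bird ⇒ red Z bird bird ⇒ red S bird bird bird ⇒ red red Z bird bird bird bird ⇒ red red S bird bird bird bird bird ⇒ red red S bird bird bird bird bird bird ⇒ red red red Z bird bird bird bird bird bird bird ⇒ red red red S bird bird bird bird bird bird bird bird ⇒ red red red bird bird bird bird bird bird bird bird bird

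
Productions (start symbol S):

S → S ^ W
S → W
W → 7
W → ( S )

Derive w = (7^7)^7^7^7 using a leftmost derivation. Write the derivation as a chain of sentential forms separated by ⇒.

S ⇒ S^W ⇒ S^W^W ⇒ S^W^W^W ⇒ W^W^W^W ⇒ (S)^W^W^W ⇒ (S^W)^W^W^W ⇒ (W^W)^W^W^W ⇒ (7^W)^W^W^W ⇒ (7^7)^W^W^W ⇒ (7^7)^7^W^W ⇒ (7^7)^7^7^W ⇒ (7^7)^7^7^7

S ⇒ S^W   [S → S ^ W]
S^W ⇒ S^W^W   [S → S ^ W]
S^W^W ⇒ S^W^W^W   [S → S ^ W]
S^W^W^W ⇒ W^W^W^W   [S → W]
W^W^W^W ⇒ (S)^W^W^W   [W → ( S )]
(S)^W^W^W ⇒ (S^W)^W^W^W   [S → S ^ W]
(S^W)^W^W^W ⇒ (W^W)^W^W^W   [S → W]
(W^W)^W^W^W ⇒ (7^W)^W^W^W   [W → 7]
(7^W)^W^W^W ⇒ (7^7)^W^W^W   [W → 7]
(7^7)^W^W^W ⇒ (7^7)^7^W^W   [W → 7]
(7^7)^7^W^W ⇒ (7^7)^7^7^W   [W → 7]
(7^7)^7^7^W ⇒ (7^7)^7^7^7   [W → 7]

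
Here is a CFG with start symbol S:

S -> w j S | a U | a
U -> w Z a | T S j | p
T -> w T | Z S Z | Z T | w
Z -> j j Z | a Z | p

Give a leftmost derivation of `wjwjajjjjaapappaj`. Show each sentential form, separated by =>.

S => wjS   [S -> w j S]
wjS => wjwjS   [S -> w j S]
wjwjS => wjwjaU   [S -> a U]
wjwjaU => wjwjaTSj   [U -> T S j]
wjwjaTSj => wjwjaZSZSj   [T -> Z S Z]
wjwjaZSZSj => wjwjajjZSZSj   [Z -> j j Z]
wjwjajjZSZSj => wjwjajjjjZSZSj   [Z -> j j Z]
wjwjajjjjZSZSj => wjwjajjjjaZSZSj   [Z -> a Z]
wjwjajjjjaZSZSj => wjwjajjjjaaZSZSj   [Z -> a Z]
wjwjajjjjaaZSZSj => wjwjajjjjaapSZSj   [Z -> p]
wjwjajjjjaapSZSj => wjwjajjjjaapaUZSj   [S -> a U]
wjwjajjjjaapaUZSj => wjwjajjjjaapapZSj   [U -> p]
wjwjajjjjaapapZSj => wjwjajjjjaapappSj   [Z -> p]
wjwjajjjjaapappSj => wjwjajjjjaapappaj   [S -> a]

S => wjS => wjwjS => wjwjaU => wjwjaTSj => wjwjaZSZSj => wjwjajjZSZSj => wjwjajjjjZSZSj => wjwjajjjjaZSZSj => wjwjajjjjaaZSZSj => wjwjajjjjaapSZSj => wjwjajjjjaapaUZSj => wjwjajjjjaapapZSj => wjwjajjjjaapappSj => wjwjajjjjaapappaj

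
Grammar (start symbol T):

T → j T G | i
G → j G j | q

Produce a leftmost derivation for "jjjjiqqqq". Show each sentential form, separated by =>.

T => jTG => jjTGG => jjjTGGG => jjjjTGGGG => jjjjiGGGG => jjjjiqGGG => jjjjiqqGG => jjjjiqqqG => jjjjiqqqq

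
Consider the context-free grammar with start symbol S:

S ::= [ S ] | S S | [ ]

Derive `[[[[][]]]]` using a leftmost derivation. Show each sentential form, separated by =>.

S => [S]   [S ::= [ S ]]
[S] => [[S]]   [S ::= [ S ]]
[[S]] => [[[S]]]   [S ::= [ S ]]
[[[S]]] => [[[SS]]]   [S ::= S S]
[[[SS]]] => [[[[]S]]]   [S ::= [ ]]
[[[[]S]]] => [[[[][]]]]   [S ::= [ ]]

S => [S] => [[S]] => [[[S]]] => [[[SS]]] => [[[[]S]]] => [[[[][]]]]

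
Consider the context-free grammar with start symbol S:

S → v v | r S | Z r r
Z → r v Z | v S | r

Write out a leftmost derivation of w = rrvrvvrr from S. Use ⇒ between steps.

S⇒rS⇒rrS⇒rrZrr⇒rrvSrr⇒rrvrSrr⇒rrvrvvrr

S ⇒ rS   [S → r S]
rS ⇒ rrS   [S → r S]
rrS ⇒ rrZrr   [S → Z r r]
rrZrr ⇒ rrvSrr   [Z → v S]
rrvSrr ⇒ rrvrSrr   [S → r S]
rrvrSrr ⇒ rrvrvvrr   [S → v v]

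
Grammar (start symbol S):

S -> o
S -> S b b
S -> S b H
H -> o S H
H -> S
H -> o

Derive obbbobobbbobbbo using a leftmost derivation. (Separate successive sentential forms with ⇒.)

S ⇒ SbH ⇒ SbbbH ⇒ SbHbbbH ⇒ SbbbHbbbH ⇒ SbHbbbHbbbH ⇒ SbHbHbbbHbbbH ⇒ SbbbHbHbbbHbbbH ⇒ obbbHbHbbbHbbbH ⇒ obbbobHbbbHbbbH ⇒ obbbobobbbHbbbH ⇒ obbbobobbbobbbH ⇒ obbbobobbbobbbo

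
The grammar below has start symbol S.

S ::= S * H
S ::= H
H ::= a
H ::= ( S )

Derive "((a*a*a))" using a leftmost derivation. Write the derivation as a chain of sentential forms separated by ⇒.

S ⇒ H   [S ::= H]
H ⇒ (S)   [H ::= ( S )]
(S) ⇒ (H)   [S ::= H]
(H) ⇒ ((S))   [H ::= ( S )]
((S)) ⇒ ((S*H))   [S ::= S * H]
((S*H)) ⇒ ((S*H*H))   [S ::= S * H]
((S*H*H)) ⇒ ((H*H*H))   [S ::= H]
((H*H*H)) ⇒ ((a*H*H))   [H ::= a]
((a*H*H)) ⇒ ((a*a*H))   [H ::= a]
((a*a*H)) ⇒ ((a*a*a))   [H ::= a]

S ⇒ H ⇒ (S) ⇒ (H) ⇒ ((S)) ⇒ ((S*H)) ⇒ ((S*H*H)) ⇒ ((H*H*H)) ⇒ ((a*H*H)) ⇒ ((a*a*H)) ⇒ ((a*a*a))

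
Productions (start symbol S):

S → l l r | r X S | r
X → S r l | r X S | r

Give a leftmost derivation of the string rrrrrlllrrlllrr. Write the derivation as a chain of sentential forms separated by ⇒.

S⇒rXS⇒rrXSS⇒rrSrlSS⇒rrrXSrlSS⇒rrrSrlSrlSS⇒rrrrrlSrlSS⇒rrrrrlllrrlSS⇒rrrrrlllrrlllrS⇒rrrrrlllrrlllrr

S ⇒ rXS   [S → r X S]
rXS ⇒ rrXSS   [X → r X S]
rrXSS ⇒ rrSrlSS   [X → S r l]
rrSrlSS ⇒ rrrXSrlSS   [S → r X S]
rrrXSrlSS ⇒ rrrSrlSrlSS   [X → S r l]
rrrSrlSrlSS ⇒ rrrrrlSrlSS   [S → r]
rrrrrlSrlSS ⇒ rrrrrlllrrlSS   [S → l l r]
rrrrrlllrrlSS ⇒ rrrrrlllrrlllrS   [S → l l r]
rrrrrlllrrlllrS ⇒ rrrrrlllrrlllrr   [S → r]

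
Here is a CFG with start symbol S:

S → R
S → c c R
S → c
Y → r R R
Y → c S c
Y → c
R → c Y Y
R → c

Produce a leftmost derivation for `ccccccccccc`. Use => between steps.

S => R => cYY => ccScY => ccccRcY => cccccYYcY => ccccccScYcY => ccccccccYcY => ccccccccccY => ccccccccccc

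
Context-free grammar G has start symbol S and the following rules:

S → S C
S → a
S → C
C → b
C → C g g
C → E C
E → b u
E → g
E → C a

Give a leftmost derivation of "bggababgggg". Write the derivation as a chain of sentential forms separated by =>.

S => C   [S → C]
C => Cgg   [C → C g g]
Cgg => ECgg   [C → E C]
ECgg => CaCgg   [E → C a]
CaCgg => CggaCgg   [C → C g g]
CggaCgg => bggaCgg   [C → b]
bggaCgg => bggaCgggg   [C → C g g]
bggaCgggg => bggaECgggg   [C → E C]
bggaECgggg => bggaCaCgggg   [E → C a]
bggaCaCgggg => bggabaCgggg   [C → b]
bggabaCgggg => bggababgggg   [C → b]

S => C => Cgg => ECgg => CaCgg => CggaCgg => bggaCgg => bggaCgggg => bggaECgggg => bggaCaCgggg => bggabaCgggg => bggababgggg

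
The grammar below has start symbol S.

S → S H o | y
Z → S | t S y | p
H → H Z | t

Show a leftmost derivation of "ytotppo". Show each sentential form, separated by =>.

S => SHo   [S → S H o]
SHo => SHoHo   [S → S H o]
SHoHo => yHoHo   [S → y]
yHoHo => ytoHo   [H → t]
ytoHo => ytoHZo   [H → H Z]
ytoHZo => ytoHZZo   [H → H Z]
ytoHZZo => ytotZZo   [H → t]
ytotZZo => ytotpZo   [Z → p]
ytotpZo => ytotppo   [Z → p]

S => SHo => SHoHo => yHoHo => ytoHo => ytoHZo => ytoHZZo => ytotZZo => ytotpZo => ytotppo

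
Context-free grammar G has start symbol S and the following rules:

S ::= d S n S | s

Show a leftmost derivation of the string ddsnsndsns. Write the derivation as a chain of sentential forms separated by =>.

S=>dSnS=>ddSnSnS=>ddsnSnS=>ddsnsnS=>ddsnsndSnS=>ddsnsndsnS=>ddsnsndsns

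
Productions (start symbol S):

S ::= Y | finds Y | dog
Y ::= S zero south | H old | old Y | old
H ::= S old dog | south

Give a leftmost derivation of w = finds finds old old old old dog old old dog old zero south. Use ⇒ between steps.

S ⇒ Y ⇒ S zero south ⇒ finds Y zero south ⇒ finds H old zero south ⇒ finds S old dog old zero south ⇒ finds Y old dog old zero south ⇒ finds H old old dog old zero south ⇒ finds S old dog old old dog old zero south ⇒ finds finds Y old dog old old dog old zero south ⇒ finds finds old Y old dog old old dog old zero south ⇒ finds finds old old Y old dog old old dog old zero south ⇒ finds finds old old old old dog old old dog old zero south

S ⇒ Y   [S ::= Y]
Y ⇒ S zero south   [Y ::= S zero south]
S zero south ⇒ finds Y zero south   [S ::= finds Y]
finds Y zero south ⇒ finds H old zero south   [Y ::= H old]
finds H old zero south ⇒ finds S old dog old zero south   [H ::= S old dog]
finds S old dog old zero south ⇒ finds Y old dog old zero south   [S ::= Y]
finds Y old dog old zero south ⇒ finds H old old dog old zero south   [Y ::= H old]
finds H old old dog old zero south ⇒ finds S old dog old old dog old zero south   [H ::= S old dog]
finds S old dog old old dog old zero south ⇒ finds finds Y old dog old old dog old zero south   [S ::= finds Y]
finds finds Y old dog old old dog old zero south ⇒ finds finds old Y old dog old old dog old zero south   [Y ::= old Y]
finds finds old Y old dog old old dog old zero south ⇒ finds finds old old Y old dog old old dog old zero south   [Y ::= old Y]
finds finds old old Y old dog old old dog old zero south ⇒ finds finds old old old old dog old old dog old zero south   [Y ::= old]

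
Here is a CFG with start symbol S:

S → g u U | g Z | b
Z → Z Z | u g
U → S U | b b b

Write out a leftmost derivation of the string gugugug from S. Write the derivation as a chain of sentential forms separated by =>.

S => gZ => gZZ => gZZZ => gugZZ => gugugZ => gugugug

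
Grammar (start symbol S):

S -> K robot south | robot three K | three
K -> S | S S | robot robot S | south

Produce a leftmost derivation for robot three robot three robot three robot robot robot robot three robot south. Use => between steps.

S => robot three K   [S -> robot three K]
robot three K => robot three S   [K -> S]
robot three S => robot three robot three K   [S -> robot three K]
robot three robot three K => robot three robot three S   [K -> S]
robot three robot three S => robot three robot three robot three K   [S -> robot three K]
robot three robot three robot three K => robot three robot three robot three robot robot S   [K -> robot robot S]
robot three robot three robot three robot robot S => robot three robot three robot three robot robot K robot south   [S -> K robot south]
robot three robot three robot three robot robot K robot south => robot three robot three robot three robot robot robot robot S robot south   [K -> robot robot S]
robot three robot three robot three robot robot robot robot S robot south => robot three robot three robot three robot robot robot robot three robot south   [S -> three]

S => robot three K => robot three S => robot three robot three K => robot three robot three S => robot three robot three robot three K => robot three robot three robot three robot robot S => robot three robot three robot three robot robot K robot south => robot three robot three robot three robot robot robot robot S robot south => robot three robot three robot three robot robot robot robot three robot south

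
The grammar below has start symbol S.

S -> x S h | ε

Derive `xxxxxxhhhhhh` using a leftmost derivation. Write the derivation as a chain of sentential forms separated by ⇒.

S ⇒ xSh ⇒ xxShh ⇒ xxxShhh ⇒ xxxxShhhh ⇒ xxxxxShhhhh ⇒ xxxxxxShhhhhh ⇒ xxxxxxhhhhhh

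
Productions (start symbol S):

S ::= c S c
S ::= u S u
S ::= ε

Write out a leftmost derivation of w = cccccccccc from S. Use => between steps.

S => cSc   [S ::= c S c]
cSc => ccScc   [S ::= c S c]
ccScc => cccSccc   [S ::= c S c]
cccSccc => ccccScccc   [S ::= c S c]
ccccScccc => cccccSccccc   [S ::= c S c]
cccccSccccc => cccccccccc   [S ::= ε]

S => cSc => ccScc => cccSccc => ccccScccc => cccccSccccc => cccccccccc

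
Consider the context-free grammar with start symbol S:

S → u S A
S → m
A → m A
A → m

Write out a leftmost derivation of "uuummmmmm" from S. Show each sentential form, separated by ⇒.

S ⇒ uSA   [S → u S A]
uSA ⇒ uuSAA   [S → u S A]
uuSAA ⇒ uuuSAAA   [S → u S A]
uuuSAAA ⇒ uuumAAA   [S → m]
uuumAAA ⇒ uuummAAA   [A → m A]
uuummAAA ⇒ uuummmAAA   [A → m A]
uuummmAAA ⇒ uuummmmAA   [A → m]
uuummmmAA ⇒ uuummmmmA   [A → m]
uuummmmmA ⇒ uuummmmmm   [A → m]

S ⇒ uSA ⇒ uuSAA ⇒ uuuSAAA ⇒ uuumAAA ⇒ uuummAAA ⇒ uuummmAAA ⇒ uuummmmAA ⇒ uuummmmmA ⇒ uuummmmmm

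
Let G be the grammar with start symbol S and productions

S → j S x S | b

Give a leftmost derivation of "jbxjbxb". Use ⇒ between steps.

S⇒jSxS⇒jbxS⇒jbxjSxS⇒jbxjbxS⇒jbxjbxb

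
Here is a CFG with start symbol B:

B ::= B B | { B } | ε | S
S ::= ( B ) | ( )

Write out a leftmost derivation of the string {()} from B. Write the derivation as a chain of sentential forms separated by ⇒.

B ⇒ BB ⇒ {B}B ⇒ {S}B ⇒ {()}B ⇒ {()}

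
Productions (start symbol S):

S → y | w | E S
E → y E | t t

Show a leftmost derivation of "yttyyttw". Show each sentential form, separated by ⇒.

S⇒ES⇒yES⇒yttS⇒yttES⇒yttyES⇒yttyyES⇒yttyyttS⇒yttyyttw

S ⇒ ES   [S → E S]
ES ⇒ yES   [E → y E]
yES ⇒ yttS   [E → t t]
yttS ⇒ yttES   [S → E S]
yttES ⇒ yttyES   [E → y E]
yttyES ⇒ yttyyES   [E → y E]
yttyyES ⇒ yttyyttS   [E → t t]
yttyyttS ⇒ yttyyttw   [S → w]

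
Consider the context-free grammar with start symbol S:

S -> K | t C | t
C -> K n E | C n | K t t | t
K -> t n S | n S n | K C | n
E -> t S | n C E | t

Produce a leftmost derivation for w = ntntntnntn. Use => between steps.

S=>K=>nSn=>ntCn=>ntKnEn=>ntnSnnEn=>ntnKnnEn=>ntntnSnnEn=>ntntntnnEn=>ntntntnntn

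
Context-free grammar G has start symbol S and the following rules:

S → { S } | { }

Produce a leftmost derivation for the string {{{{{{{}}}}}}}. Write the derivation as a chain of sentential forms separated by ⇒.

S ⇒ {S}   [S → { S }]
{S} ⇒ {{S}}   [S → { S }]
{{S}} ⇒ {{{S}}}   [S → { S }]
{{{S}}} ⇒ {{{{S}}}}   [S → { S }]
{{{{S}}}} ⇒ {{{{{S}}}}}   [S → { S }]
{{{{{S}}}}} ⇒ {{{{{{S}}}}}}   [S → { S }]
{{{{{{S}}}}}} ⇒ {{{{{{{}}}}}}}   [S → { }]

S ⇒ {S} ⇒ {{S}} ⇒ {{{S}}} ⇒ {{{{S}}}} ⇒ {{{{{S}}}}} ⇒ {{{{{{S}}}}}} ⇒ {{{{{{{}}}}}}}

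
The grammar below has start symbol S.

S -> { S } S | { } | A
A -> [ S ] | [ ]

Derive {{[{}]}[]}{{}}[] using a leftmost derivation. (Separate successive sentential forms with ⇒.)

S ⇒ {S}S   [S -> { S } S]
{S}S ⇒ {{S}S}S   [S -> { S } S]
{{S}S}S ⇒ {{A}S}S   [S -> A]
{{A}S}S ⇒ {{[S]}S}S   [A -> [ S ]]
{{[S]}S}S ⇒ {{[{}]}S}S   [S -> { }]
{{[{}]}S}S ⇒ {{[{}]}A}S   [S -> A]
{{[{}]}A}S ⇒ {{[{}]}[]}S   [A -> [ ]]
{{[{}]}[]}S ⇒ {{[{}]}[]}{S}S   [S -> { S } S]
{{[{}]}[]}{S}S ⇒ {{[{}]}[]}{{}}S   [S -> { }]
{{[{}]}[]}{{}}S ⇒ {{[{}]}[]}{{}}A   [S -> A]
{{[{}]}[]}{{}}A ⇒ {{[{}]}[]}{{}}[]   [A -> [ ]]

S ⇒ {S}S ⇒ {{S}S}S ⇒ {{A}S}S ⇒ {{[S]}S}S ⇒ {{[{}]}S}S ⇒ {{[{}]}A}S ⇒ {{[{}]}[]}S ⇒ {{[{}]}[]}{S}S ⇒ {{[{}]}[]}{{}}S ⇒ {{[{}]}[]}{{}}A ⇒ {{[{}]}[]}{{}}[]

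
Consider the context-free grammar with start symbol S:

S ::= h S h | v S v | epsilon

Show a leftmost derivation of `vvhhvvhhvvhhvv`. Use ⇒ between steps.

S⇒vSv⇒vvSvv⇒vvhShvv⇒vvhhShhvv⇒vvhhvSvhhvv⇒vvhhvvSvvhhvv⇒vvhhvvhShvvhhvv⇒vvhhvvhhvvhhvv

S ⇒ vSv   [S ::= v S v]
vSv ⇒ vvSvv   [S ::= v S v]
vvSvv ⇒ vvhShvv   [S ::= h S h]
vvhShvv ⇒ vvhhShhvv   [S ::= h S h]
vvhhShhvv ⇒ vvhhvSvhhvv   [S ::= v S v]
vvhhvSvhhvv ⇒ vvhhvvSvvhhvv   [S ::= v S v]
vvhhvvSvvhhvv ⇒ vvhhvvhShvvhhvv   [S ::= h S h]
vvhhvvhShvvhhvv ⇒ vvhhvvhhvvhhvv   [S ::= epsilon]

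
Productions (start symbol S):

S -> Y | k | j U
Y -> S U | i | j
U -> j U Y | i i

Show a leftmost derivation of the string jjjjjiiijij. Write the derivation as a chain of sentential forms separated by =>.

S => jU   [S -> j U]
jU => jjUY   [U -> j U Y]
jjUY => jjjUYY   [U -> j U Y]
jjjUYY => jjjjUYYY   [U -> j U Y]
jjjjUYYY => jjjjjUYYYY   [U -> j U Y]
jjjjjUYYYY => jjjjjiiYYYY   [U -> i i]
jjjjjiiYYYY => jjjjjiiiYYY   [Y -> i]
jjjjjiiiYYY => jjjjjiiijYY   [Y -> j]
jjjjjiiijYY => jjjjjiiijiY   [Y -> i]
jjjjjiiijiY => jjjjjiiijij   [Y -> j]

S => jU => jjUY => jjjUYY => jjjjUYYY => jjjjjUYYYY => jjjjjiiYYYY => jjjjjiiiYYY => jjjjjiiijYY => jjjjjiiijiY => jjjjjiiijij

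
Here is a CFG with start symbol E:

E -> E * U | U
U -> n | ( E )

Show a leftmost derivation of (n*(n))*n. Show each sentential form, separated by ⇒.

E⇒E*U⇒U*U⇒(E)*U⇒(E*U)*U⇒(U*U)*U⇒(n*U)*U⇒(n*(E))*U⇒(n*(U))*U⇒(n*(n))*U⇒(n*(n))*n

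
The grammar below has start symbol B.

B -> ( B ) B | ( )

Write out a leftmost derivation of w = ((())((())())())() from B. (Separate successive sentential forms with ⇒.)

B ⇒ (B)B   [B -> ( B ) B]
(B)B ⇒ ((B)B)B   [B -> ( B ) B]
((B)B)B ⇒ ((())B)B   [B -> ( )]
((())B)B ⇒ ((())(B)B)B   [B -> ( B ) B]
((())(B)B)B ⇒ ((())((B)B)B)B   [B -> ( B ) B]
((())((B)B)B)B ⇒ ((())((())B)B)B   [B -> ( )]
((())((())B)B)B ⇒ ((())((())())B)B   [B -> ( )]
((())((())())B)B ⇒ ((())((())())())B   [B -> ( )]
((())((())())())B ⇒ ((())((())())())()   [B -> ( )]

B ⇒ (B)B ⇒ ((B)B)B ⇒ ((())B)B ⇒ ((())(B)B)B ⇒ ((())((B)B)B)B ⇒ ((())((())B)B)B ⇒ ((())((())())B)B ⇒ ((())((())())())B ⇒ ((())((())())())()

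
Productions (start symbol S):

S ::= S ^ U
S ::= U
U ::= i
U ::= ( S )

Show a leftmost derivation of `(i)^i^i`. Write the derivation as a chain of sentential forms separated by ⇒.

S ⇒ S^U ⇒ S^U^U ⇒ U^U^U ⇒ (S)^U^U ⇒ (U)^U^U ⇒ (i)^U^U ⇒ (i)^i^U ⇒ (i)^i^i

S ⇒ S^U   [S ::= S ^ U]
S^U ⇒ S^U^U   [S ::= S ^ U]
S^U^U ⇒ U^U^U   [S ::= U]
U^U^U ⇒ (S)^U^U   [U ::= ( S )]
(S)^U^U ⇒ (U)^U^U   [S ::= U]
(U)^U^U ⇒ (i)^U^U   [U ::= i]
(i)^U^U ⇒ (i)^i^U   [U ::= i]
(i)^i^U ⇒ (i)^i^i   [U ::= i]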